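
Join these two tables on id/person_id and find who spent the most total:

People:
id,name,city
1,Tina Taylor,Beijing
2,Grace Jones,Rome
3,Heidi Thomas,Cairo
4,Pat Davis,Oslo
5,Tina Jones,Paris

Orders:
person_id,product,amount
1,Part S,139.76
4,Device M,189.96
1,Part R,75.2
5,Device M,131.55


Join on: people.id = orders.person_id

Joined rows:
  Tina Taylor (Beijing) bought Part S for $139.76
  Pat Davis (Oslo) bought Device M for $189.96
  Tina Taylor (Beijing) bought Part R for $75.2
  Tina Jones (Paris) bought Device M for $131.55

Total per person:
  Tina Taylor: $214.96
  Pat Davis: $189.96
  Tina Jones: $131.55

Top spender: Tina Taylor ($214.96)

Tina Taylor ($214.96)


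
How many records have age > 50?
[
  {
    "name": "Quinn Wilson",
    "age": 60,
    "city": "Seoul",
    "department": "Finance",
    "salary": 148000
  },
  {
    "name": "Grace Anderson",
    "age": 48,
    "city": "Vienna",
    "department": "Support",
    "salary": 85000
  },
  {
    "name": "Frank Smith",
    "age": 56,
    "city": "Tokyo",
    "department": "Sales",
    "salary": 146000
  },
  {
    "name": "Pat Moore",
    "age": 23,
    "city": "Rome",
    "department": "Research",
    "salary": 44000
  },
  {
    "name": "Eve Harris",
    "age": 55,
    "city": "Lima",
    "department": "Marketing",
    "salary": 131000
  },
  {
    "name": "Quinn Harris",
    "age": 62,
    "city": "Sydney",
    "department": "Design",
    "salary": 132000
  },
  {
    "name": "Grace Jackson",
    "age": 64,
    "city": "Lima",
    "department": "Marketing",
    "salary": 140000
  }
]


Data: 7 records
Condition: age > 50

Checking each record:
  Quinn Wilson: 60 MATCH
  Grace Anderson: 48
  Frank Smith: 56 MATCH
  Pat Moore: 23
  Eve Harris: 55 MATCH
  Quinn Harris: 62 MATCH
  Grace Jackson: 64 MATCH

Count: 5

5


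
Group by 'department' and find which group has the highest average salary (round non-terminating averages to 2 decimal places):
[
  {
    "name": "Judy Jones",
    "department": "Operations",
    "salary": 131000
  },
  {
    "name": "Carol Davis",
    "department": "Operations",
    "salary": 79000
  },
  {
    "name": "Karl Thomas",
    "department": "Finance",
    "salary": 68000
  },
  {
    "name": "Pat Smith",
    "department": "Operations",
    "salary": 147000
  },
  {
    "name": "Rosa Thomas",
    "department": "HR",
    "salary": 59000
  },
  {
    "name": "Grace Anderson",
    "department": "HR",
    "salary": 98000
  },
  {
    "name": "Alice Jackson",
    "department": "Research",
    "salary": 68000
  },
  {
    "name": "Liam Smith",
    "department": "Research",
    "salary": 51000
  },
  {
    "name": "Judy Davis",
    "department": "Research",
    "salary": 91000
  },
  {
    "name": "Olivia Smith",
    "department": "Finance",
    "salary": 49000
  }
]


Group by: department

Groups:
  Finance: 2 people, avg salary = 117000/2 = $58500
  HR: 2 people, avg salary = 157000/2 = $78500
  Operations: 3 people, avg salary = 357000/3 = $119000
  Research: 3 people, avg salary = 210000/3 = $70000

Highest average salary: Operations ($119000)

Operations ($119000)


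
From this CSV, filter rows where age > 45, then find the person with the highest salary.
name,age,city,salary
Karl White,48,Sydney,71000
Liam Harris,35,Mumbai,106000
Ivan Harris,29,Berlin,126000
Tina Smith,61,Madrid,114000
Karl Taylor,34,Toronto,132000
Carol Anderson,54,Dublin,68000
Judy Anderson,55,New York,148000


Filter: age > 45
Sort by: salary (descending)

Filtered records (4):
  Judy Anderson, age 55, salary $148000
  Tina Smith, age 61, salary $114000
  Karl White, age 48, salary $71000
  Carol Anderson, age 54, salary $68000

Highest salary: Judy Anderson ($148000)

Judy Anderson


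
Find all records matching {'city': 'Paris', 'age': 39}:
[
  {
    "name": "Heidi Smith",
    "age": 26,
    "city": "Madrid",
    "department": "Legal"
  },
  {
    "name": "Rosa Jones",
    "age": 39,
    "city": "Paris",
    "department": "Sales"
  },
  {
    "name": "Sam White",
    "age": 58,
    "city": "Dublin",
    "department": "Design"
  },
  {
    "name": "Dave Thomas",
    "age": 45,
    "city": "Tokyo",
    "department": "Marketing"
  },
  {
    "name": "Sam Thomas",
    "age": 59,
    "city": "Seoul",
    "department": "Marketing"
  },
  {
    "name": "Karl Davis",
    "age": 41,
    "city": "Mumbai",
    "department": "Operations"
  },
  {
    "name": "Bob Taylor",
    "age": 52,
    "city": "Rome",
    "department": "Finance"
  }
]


Search criteria: {'city': 'Paris', 'age': 39}

Checking 7 records:
  Heidi Smith: {city: Madrid, age: 26}
  Rosa Jones: {city: Paris, age: 39} <-- MATCH
  Sam White: {city: Dublin, age: 58}
  Dave Thomas: {city: Tokyo, age: 45}
  Sam Thomas: {city: Seoul, age: 59}
  Karl Davis: {city: Mumbai, age: 41}
  Bob Taylor: {city: Rome, age: 52}

Matches: ["Rosa Jones"]

["Rosa Jones"]


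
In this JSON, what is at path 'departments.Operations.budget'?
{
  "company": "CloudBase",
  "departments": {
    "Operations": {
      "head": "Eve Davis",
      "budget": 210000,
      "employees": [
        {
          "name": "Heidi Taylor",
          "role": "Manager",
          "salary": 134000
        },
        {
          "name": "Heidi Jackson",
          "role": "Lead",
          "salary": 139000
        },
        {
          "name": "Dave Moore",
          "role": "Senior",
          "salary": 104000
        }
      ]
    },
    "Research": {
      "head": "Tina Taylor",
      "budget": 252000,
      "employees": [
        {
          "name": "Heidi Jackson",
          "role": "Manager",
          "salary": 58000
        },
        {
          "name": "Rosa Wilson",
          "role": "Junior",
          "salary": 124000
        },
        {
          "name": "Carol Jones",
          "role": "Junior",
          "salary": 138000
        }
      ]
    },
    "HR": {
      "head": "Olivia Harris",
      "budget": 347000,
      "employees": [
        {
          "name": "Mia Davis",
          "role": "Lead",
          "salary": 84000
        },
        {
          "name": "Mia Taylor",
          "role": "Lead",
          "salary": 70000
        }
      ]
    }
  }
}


Path: departments.Operations.budget

Navigate:
  -> departments
  -> Operations
  -> budget = 210000

210000


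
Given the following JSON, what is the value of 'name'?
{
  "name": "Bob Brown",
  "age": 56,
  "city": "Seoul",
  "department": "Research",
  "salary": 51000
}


Looking up field 'name'
Value: Bob Brown

Bob Brown


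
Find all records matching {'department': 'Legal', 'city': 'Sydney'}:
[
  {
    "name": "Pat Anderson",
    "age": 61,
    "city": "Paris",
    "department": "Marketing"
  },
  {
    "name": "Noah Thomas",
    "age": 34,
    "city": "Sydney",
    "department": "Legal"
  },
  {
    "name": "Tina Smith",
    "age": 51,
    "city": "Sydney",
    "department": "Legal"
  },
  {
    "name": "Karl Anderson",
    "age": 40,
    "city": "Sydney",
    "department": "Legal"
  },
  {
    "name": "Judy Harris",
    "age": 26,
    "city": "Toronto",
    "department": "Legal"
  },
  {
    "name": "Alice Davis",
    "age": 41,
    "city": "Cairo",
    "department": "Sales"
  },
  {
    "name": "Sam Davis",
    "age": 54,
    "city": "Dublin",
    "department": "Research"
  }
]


Search criteria: {'department': 'Legal', 'city': 'Sydney'}

Checking 7 records:
  Pat Anderson: {department: Marketing, city: Paris}
  Noah Thomas: {department: Legal, city: Sydney} <-- MATCH
  Tina Smith: {department: Legal, city: Sydney} <-- MATCH
  Karl Anderson: {department: Legal, city: Sydney} <-- MATCH
  Judy Harris: {department: Legal, city: Toronto}
  Alice Davis: {department: Sales, city: Cairo}
  Sam Davis: {department: Research, city: Dublin}

Matches: ["Noah Thomas", "Tina Smith", "Karl Anderson"]

["Noah Thomas", "Tina Smith", "Karl Anderson"]


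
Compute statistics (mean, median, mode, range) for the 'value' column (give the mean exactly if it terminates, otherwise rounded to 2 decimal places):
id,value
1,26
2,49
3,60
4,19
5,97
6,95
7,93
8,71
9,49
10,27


Data: [26, 49, 60, 19, 97, 95, 93, 71, 49, 27]
Count: 10
Sum: 586
Mean: 586/10 = 58.6
Sorted: [19, 26, 27, 49, 49, 60, 71, 93, 95, 97]
Median: 54.5
Mode: 49 (2 times)
Range: 97 - 19 = 78
Min: 19, Max: 97

mean=58.6, median=54.5, mode=49, range=78


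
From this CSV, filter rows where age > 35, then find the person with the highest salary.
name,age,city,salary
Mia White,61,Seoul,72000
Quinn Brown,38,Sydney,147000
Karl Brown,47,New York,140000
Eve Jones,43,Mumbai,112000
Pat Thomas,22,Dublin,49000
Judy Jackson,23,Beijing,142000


Filter: age > 35
Sort by: salary (descending)

Filtered records (4):
  Quinn Brown, age 38, salary $147000
  Karl Brown, age 47, salary $140000
  Eve Jones, age 43, salary $112000
  Mia White, age 61, salary $72000

Highest salary: Quinn Brown ($147000)

Quinn Brown


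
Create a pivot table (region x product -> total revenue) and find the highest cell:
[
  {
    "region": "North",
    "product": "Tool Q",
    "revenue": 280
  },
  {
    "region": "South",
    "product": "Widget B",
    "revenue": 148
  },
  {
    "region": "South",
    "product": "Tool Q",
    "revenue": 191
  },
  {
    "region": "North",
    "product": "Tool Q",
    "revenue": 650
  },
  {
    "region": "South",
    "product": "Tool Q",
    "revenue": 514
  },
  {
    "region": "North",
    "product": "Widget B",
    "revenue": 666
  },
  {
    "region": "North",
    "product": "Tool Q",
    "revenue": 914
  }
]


Pivot: region (rows) x product (columns) -> total revenue

     Tool Q        Widget B    
North         1844           666  
South          705           148  

Highest: North / Tool Q = $1844

North / Tool Q = $1844


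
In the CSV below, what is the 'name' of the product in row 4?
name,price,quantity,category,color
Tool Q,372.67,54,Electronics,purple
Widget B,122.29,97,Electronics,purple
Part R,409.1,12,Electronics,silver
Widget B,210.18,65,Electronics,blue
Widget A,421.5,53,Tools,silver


Query: Row 4 ('Widget B'), column 'name'
Value: Widget B

Widget B


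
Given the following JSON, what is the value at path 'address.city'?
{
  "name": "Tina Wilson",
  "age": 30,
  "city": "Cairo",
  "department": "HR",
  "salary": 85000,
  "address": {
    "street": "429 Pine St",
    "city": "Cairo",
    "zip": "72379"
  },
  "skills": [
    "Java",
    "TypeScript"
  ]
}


Query: address.city
Path: address -> city
Value: Cairo

Cairo


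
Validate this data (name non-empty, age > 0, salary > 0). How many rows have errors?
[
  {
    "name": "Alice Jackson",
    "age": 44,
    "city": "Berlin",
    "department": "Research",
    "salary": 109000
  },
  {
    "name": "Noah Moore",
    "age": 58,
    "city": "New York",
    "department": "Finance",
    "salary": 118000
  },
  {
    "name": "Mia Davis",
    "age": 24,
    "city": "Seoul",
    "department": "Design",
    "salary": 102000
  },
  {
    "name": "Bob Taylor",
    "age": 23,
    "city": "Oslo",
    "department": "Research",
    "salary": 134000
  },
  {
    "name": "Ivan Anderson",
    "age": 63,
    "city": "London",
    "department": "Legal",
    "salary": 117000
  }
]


Validating 5 records:
Rules: name non-empty, age > 0, salary > 0

  Row 1 (Alice Jackson): OK
  Row 2 (Noah Moore): OK
  Row 3 (Mia Davis): OK
  Row 4 (Bob Taylor): OK
  Row 5 (Ivan Anderson): OK

Total errors: 0

0 errors


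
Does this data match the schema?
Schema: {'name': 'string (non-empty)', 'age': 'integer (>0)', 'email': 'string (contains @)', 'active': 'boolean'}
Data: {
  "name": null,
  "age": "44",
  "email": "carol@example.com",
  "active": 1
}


Validating each field against schema:
  name: FAIL (null is not a string)
  age: FAIL ("44" is not an integer)
  email: OK (string with @)
  active: FAIL (1 is not a boolean)

Result: INVALID (3 errors: name, age, active)

INVALID (3 errors: name, age, active)


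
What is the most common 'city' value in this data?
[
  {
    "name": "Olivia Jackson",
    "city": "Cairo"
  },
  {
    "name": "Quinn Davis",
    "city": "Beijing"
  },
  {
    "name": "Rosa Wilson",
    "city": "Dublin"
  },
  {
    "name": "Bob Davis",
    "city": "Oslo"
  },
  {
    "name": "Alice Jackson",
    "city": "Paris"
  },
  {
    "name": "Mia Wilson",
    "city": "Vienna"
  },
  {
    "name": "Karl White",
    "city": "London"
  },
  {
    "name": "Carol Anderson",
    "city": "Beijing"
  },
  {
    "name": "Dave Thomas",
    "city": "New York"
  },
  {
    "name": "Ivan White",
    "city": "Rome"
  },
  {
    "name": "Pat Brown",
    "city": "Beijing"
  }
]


Counting 'city' values across 11 records:

  Beijing: 3 ###
  Cairo: 1 #
  Dublin: 1 #
  Oslo: 1 #
  Paris: 1 #
  Vienna: 1 #
  London: 1 #
  New York: 1 #
  Rome: 1 #

Most common: Beijing (3 times)

Beijing (3 times)


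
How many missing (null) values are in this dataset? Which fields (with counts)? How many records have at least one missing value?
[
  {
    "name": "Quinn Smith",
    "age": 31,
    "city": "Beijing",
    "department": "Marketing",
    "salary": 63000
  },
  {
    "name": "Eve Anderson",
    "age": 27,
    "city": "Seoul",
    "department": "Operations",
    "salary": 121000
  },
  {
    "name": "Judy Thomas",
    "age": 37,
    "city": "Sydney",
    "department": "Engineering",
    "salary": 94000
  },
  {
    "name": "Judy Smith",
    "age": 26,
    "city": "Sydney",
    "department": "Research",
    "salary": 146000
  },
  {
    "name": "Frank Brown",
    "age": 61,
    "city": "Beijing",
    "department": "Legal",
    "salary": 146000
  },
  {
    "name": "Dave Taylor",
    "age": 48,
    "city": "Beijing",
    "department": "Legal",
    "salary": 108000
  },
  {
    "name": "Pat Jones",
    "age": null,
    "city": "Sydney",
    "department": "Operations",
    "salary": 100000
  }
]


Checking for missing (null) values in 7 records:

  Quinn Smith: complete
  Eve Anderson: complete
  Judy Thomas: complete
  Judy Smith: complete
  Frank Brown: complete
  Dave Taylor: complete
  Pat Jones: age

Per field:
  name: 0 missing
  age: 1 missing
  city: 0 missing
  department: 0 missing
  salary: 0 missing

Total missing values: 1
Records with any missing: 1

1 missing values (age: 1); 1 incomplete records


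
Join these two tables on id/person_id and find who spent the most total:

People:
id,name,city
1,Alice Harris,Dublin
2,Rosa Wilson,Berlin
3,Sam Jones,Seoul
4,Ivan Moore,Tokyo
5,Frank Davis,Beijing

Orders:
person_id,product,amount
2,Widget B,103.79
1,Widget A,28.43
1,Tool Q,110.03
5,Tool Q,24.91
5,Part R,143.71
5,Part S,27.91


Join on: people.id = orders.person_id

Joined rows:
  Rosa Wilson (Berlin) bought Widget B for $103.79
  Alice Harris (Dublin) bought Widget A for $28.43
  Alice Harris (Dublin) bought Tool Q for $110.03
  Frank Davis (Beijing) bought Tool Q for $24.91
  Frank Davis (Beijing) bought Part R for $143.71
  Frank Davis (Beijing) bought Part S for $27.91

Total per person:
  Frank Davis: $196.53
  Alice Harris: $138.46
  Rosa Wilson: $103.79

Top spender: Frank Davis ($196.53)

Frank Davis ($196.53)


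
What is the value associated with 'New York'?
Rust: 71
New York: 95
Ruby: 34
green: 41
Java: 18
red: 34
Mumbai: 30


Looking up key 'New York'
Value: 95

95


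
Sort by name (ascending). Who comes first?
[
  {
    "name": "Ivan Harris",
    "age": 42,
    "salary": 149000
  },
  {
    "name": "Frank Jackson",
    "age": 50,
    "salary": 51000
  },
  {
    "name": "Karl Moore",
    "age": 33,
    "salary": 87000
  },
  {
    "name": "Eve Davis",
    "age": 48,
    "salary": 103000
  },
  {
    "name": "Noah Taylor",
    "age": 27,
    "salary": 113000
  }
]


Sort by: name (ascending)

Sorted order:
  1. Eve Davis (name = Eve Davis)
  2. Frank Jackson (name = Frank Jackson)
  3. Ivan Harris (name = Ivan Harris)
  4. Karl Moore (name = Karl Moore)
  5. Noah Taylor (name = Noah Taylor)

First: Eve Davis

Eve Davis


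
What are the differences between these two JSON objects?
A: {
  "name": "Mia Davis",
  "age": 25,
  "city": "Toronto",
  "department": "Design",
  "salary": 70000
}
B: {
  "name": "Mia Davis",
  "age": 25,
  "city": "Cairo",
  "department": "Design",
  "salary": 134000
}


Comparing each field (in key order):
  name: same
  age: same
  city: DIFFERENT
  department: same
  salary: DIFFERENT
Differences:
  city: Toronto -> Cairo
  salary: 70000 -> 134000

2 field(s) changed

2 changes: city, salary


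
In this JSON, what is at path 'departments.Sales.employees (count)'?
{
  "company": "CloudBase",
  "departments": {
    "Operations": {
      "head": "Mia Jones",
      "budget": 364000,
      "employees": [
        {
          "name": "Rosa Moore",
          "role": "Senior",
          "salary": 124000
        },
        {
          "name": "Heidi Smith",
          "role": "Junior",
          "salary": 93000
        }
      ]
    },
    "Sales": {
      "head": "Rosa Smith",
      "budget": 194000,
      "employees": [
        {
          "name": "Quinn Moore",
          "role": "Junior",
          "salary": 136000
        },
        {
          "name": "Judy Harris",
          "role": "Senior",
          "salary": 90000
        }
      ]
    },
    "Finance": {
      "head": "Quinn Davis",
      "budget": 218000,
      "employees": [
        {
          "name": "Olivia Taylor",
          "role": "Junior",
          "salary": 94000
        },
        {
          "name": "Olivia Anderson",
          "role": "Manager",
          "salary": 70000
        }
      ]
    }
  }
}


Path: departments.Sales.employees (count)

Navigate:
  -> departments
  -> Sales
  -> employees (array, length 2)

2


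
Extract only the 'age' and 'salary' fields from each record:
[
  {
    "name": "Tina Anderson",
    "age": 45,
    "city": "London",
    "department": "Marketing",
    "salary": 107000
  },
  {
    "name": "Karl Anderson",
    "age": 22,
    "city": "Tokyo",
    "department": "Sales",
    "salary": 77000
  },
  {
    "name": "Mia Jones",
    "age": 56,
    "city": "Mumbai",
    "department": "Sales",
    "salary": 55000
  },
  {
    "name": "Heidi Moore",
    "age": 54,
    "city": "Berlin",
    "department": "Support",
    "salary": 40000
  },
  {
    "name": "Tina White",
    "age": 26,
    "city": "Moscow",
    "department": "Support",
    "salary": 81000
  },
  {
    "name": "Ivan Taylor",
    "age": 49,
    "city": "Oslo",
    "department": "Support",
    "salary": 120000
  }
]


Original: 6 records with fields: name, age, city, department, salary
Keep: ['age', 'salary']
Drop: ['name', 'city', 'department']
Result: 6 records, 2 fields each

[
  {
    "age": 45,
    "salary": 107000
  },
  {
    "age": 22,
    "salary": 77000
  },
  {
    "age": 56,
    "salary": 55000
  },
  {
    "age": 54,
    "salary": 40000
  },
  {
    "age": 26,
    "salary": 81000
  },
  {
    "age": 49,
    "salary": 120000
  }
]


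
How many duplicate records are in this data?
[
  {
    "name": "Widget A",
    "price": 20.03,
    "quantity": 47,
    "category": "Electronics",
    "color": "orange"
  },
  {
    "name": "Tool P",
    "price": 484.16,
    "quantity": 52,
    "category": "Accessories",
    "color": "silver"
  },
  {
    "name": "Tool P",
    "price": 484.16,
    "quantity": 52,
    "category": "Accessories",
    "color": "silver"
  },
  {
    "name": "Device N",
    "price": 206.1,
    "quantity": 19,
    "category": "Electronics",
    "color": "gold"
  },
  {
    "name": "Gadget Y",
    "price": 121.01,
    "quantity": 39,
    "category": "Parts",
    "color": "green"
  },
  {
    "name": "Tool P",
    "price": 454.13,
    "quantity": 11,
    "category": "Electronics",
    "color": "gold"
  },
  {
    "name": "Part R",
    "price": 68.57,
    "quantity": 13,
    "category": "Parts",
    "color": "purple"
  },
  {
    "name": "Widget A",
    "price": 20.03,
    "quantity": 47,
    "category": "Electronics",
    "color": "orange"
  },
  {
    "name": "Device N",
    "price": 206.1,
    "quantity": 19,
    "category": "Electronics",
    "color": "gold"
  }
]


Checking 9 records for duplicates:

  Row 1: Widget A ($20.03, qty 47)
  Row 2: Tool P ($484.16, qty 52)
  Row 3: Tool P ($484.16, qty 52) <-- DUPLICATE
  Row 4: Device N ($206.1, qty 19)
  Row 5: Gadget Y ($121.01, qty 39)
  Row 6: Tool P ($454.13, qty 11)
  Row 7: Part R ($68.57, qty 13)
  Row 8: Widget A ($20.03, qty 47) <-- DUPLICATE
  Row 9: Device N ($206.1, qty 19) <-- DUPLICATE

Duplicates found: 3
Unique records: 6

3 duplicates, 6 unique


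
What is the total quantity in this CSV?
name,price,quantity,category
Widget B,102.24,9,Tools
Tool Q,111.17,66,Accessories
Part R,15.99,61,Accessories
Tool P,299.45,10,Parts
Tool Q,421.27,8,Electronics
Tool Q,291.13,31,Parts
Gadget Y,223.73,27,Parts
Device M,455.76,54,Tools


Computing total quantity:
Values: [9, 66, 61, 10, 8, 31, 27, 54]
Sum = 266

266


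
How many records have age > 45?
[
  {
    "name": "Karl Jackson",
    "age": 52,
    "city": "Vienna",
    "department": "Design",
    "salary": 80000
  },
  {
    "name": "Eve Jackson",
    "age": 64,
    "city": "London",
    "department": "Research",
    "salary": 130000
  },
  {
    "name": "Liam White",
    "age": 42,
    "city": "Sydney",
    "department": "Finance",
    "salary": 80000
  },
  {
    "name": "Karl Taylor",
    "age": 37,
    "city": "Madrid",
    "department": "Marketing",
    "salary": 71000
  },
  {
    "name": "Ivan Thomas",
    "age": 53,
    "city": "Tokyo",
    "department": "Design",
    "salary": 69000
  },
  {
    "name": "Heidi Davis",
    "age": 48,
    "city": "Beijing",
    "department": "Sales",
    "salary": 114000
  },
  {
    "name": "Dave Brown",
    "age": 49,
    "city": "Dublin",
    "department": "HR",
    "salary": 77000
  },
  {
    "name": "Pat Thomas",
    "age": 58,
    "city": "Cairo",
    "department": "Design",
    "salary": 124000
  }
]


Data: 8 records
Condition: age > 45

Checking each record:
  Karl Jackson: 52 MATCH
  Eve Jackson: 64 MATCH
  Liam White: 42
  Karl Taylor: 37
  Ivan Thomas: 53 MATCH
  Heidi Davis: 48 MATCH
  Dave Brown: 49 MATCH
  Pat Thomas: 58 MATCH

Count: 6

6


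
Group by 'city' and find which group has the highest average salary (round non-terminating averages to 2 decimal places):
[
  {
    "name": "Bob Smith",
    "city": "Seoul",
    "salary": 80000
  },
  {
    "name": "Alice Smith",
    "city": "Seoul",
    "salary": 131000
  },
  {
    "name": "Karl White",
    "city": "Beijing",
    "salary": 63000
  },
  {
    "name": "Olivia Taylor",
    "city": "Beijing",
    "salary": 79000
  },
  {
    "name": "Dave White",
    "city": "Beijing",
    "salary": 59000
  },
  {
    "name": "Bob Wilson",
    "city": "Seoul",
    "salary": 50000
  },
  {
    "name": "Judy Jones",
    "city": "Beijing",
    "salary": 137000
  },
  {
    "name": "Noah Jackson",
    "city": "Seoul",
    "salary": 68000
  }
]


Group by: city

Groups:
  Beijing: 4 people, avg salary = 338000/4 = $84500
  Seoul: 4 people, avg salary = 329000/4 = $82250

Highest average salary: Beijing ($84500)

Beijing ($84500)


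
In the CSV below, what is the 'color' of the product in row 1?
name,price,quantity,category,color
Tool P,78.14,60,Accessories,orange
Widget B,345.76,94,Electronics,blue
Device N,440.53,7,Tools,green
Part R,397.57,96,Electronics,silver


Query: Row 1 ('Tool P'), column 'color'
Value: orange

orange


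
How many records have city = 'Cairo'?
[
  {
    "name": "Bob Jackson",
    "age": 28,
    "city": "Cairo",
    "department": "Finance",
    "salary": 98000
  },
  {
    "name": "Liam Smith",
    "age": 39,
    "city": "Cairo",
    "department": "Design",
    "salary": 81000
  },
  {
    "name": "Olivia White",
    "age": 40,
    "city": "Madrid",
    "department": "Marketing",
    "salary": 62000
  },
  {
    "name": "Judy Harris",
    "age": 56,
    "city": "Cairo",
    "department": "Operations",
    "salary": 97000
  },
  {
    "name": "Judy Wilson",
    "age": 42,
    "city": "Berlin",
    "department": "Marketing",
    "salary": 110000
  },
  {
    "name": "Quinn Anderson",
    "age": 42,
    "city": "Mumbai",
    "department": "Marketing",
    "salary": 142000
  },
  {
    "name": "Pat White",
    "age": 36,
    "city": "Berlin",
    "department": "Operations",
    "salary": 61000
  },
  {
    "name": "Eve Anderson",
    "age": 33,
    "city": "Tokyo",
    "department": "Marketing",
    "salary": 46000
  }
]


Data: 8 records
Condition: city = 'Cairo'

Checking each record:
  Bob Jackson: Cairo MATCH
  Liam Smith: Cairo MATCH
  Olivia White: Madrid
  Judy Harris: Cairo MATCH
  Judy Wilson: Berlin
  Quinn Anderson: Mumbai
  Pat White: Berlin
  Eve Anderson: Tokyo

Count: 3

3


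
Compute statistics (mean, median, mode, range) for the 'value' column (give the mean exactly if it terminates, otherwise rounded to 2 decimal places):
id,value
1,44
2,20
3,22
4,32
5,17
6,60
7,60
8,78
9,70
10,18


Data: [44, 20, 22, 32, 17, 60, 60, 78, 70, 18]
Count: 10
Sum: 421
Mean: 421/10 = 42.1
Sorted: [17, 18, 20, 22, 32, 44, 60, 60, 70, 78]
Median: 38.0
Mode: 60 (2 times)
Range: 78 - 17 = 61
Min: 17, Max: 78

mean=42.1, median=38.0, mode=60, range=61


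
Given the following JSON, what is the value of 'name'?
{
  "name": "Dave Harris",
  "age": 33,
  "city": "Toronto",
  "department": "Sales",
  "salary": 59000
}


Looking up field 'name'
Value: Dave Harris

Dave Harris


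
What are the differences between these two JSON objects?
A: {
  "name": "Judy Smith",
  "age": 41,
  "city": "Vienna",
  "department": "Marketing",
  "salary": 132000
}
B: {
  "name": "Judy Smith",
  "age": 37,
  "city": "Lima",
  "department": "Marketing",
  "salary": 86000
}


Comparing each field (in key order):
  name: same
  age: DIFFERENT
  city: DIFFERENT
  department: same
  salary: DIFFERENT
Differences:
  age: 41 -> 37
  city: Vienna -> Lima
  salary: 132000 -> 86000

3 field(s) changed

3 changes: age, city, salary


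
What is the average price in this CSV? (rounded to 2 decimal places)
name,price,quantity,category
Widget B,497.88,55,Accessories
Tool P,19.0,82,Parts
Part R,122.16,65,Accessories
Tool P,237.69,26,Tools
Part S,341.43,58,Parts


Computing average price:
Values: [497.88, 19.0, 122.16, 237.69, 341.43]
Sum = 1218.16
Count = 5
Average = 1218.16/5 = 243.632 exactly -> 243.63 (rounded half-up to 2 decimal places)

243.63


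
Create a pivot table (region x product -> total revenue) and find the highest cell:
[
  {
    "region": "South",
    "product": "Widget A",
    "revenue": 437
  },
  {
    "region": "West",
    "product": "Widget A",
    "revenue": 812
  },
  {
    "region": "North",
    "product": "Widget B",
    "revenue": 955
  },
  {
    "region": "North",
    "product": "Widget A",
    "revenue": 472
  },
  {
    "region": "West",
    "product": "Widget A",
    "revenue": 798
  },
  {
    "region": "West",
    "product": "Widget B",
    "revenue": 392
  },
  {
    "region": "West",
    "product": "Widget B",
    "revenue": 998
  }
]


Pivot: region (rows) x product (columns) -> total revenue

     Widget A      Widget B    
North          472           955  
South          437             0  
West          1610          1390  

Highest: West / Widget A = $1610

West / Widget A = $1610


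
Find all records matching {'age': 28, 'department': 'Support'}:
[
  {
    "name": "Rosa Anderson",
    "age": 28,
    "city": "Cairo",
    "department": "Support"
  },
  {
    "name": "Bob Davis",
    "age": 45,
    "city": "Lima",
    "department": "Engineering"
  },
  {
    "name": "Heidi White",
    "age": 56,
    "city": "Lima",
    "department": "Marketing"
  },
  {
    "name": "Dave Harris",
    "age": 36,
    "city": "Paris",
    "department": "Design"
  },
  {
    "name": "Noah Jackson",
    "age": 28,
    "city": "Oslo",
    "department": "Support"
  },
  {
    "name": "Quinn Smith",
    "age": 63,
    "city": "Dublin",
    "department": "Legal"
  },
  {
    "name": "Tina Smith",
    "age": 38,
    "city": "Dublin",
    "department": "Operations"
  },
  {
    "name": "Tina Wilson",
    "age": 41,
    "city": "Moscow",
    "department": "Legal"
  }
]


Search criteria: {'age': 28, 'department': 'Support'}

Checking 8 records:
  Rosa Anderson: {age: 28, department: Support} <-- MATCH
  Bob Davis: {age: 45, department: Engineering}
  Heidi White: {age: 56, department: Marketing}
  Dave Harris: {age: 36, department: Design}
  Noah Jackson: {age: 28, department: Support} <-- MATCH
  Quinn Smith: {age: 63, department: Legal}
  Tina Smith: {age: 38, department: Operations}
  Tina Wilson: {age: 41, department: Legal}

Matches: ["Rosa Anderson", "Noah Jackson"]

["Rosa Anderson", "Noah Jackson"]


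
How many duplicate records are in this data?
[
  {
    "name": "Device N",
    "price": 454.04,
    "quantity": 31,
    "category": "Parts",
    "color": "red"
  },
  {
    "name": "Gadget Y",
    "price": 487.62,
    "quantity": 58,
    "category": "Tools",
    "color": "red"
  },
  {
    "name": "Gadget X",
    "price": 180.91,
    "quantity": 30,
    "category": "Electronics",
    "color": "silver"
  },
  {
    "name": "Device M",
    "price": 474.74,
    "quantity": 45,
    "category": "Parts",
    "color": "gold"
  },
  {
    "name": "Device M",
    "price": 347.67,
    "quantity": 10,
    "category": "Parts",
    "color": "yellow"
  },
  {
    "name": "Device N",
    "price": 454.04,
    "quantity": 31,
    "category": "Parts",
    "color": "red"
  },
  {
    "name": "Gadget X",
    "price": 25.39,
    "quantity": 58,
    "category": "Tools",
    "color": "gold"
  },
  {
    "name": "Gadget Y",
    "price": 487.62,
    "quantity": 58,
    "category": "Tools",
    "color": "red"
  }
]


Checking 8 records for duplicates:

  Row 1: Device N ($454.04, qty 31)
  Row 2: Gadget Y ($487.62, qty 58)
  Row 3: Gadget X ($180.91, qty 30)
  Row 4: Device M ($474.74, qty 45)
  Row 5: Device M ($347.67, qty 10)
  Row 6: Device N ($454.04, qty 31) <-- DUPLICATE
  Row 7: Gadget X ($25.39, qty 58)
  Row 8: Gadget Y ($487.62, qty 58) <-- DUPLICATE

Duplicates found: 2
Unique records: 6

2 duplicates, 6 unique


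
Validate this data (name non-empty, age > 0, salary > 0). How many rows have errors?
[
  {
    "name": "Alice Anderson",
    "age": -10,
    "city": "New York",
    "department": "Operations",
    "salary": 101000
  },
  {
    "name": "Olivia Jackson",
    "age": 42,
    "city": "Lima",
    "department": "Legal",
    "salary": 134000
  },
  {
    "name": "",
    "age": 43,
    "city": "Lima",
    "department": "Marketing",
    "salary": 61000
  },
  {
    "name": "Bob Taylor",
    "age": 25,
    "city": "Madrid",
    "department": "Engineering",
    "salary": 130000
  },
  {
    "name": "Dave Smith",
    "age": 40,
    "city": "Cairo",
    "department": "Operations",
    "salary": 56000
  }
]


Validating 5 records:
Rules: name non-empty, age > 0, salary > 0

  Row 1 (Alice Anderson): negative age: -10
  Row 2 (Olivia Jackson): OK
  Row 3 (???): empty name
  Row 4 (Bob Taylor): OK
  Row 5 (Dave Smith): OK

Total errors: 2

2 errors


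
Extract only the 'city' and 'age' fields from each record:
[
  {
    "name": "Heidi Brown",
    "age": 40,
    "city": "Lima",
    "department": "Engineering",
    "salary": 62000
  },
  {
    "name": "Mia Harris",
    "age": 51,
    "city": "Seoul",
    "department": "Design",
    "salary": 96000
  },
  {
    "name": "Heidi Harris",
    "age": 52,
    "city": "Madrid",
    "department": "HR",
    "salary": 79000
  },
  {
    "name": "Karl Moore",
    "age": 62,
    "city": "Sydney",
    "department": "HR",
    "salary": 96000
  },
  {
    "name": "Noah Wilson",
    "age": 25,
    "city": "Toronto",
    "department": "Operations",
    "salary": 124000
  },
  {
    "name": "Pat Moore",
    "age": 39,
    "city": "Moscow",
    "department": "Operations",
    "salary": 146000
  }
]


Original: 6 records with fields: name, age, city, department, salary
Keep: ['city', 'age']
Drop: ['name', 'department', 'salary']
Result: 6 records, 2 fields each

[
  {
    "city": "Lima",
    "age": 40
  },
  {
    "city": "Seoul",
    "age": 51
  },
  {
    "city": "Madrid",
    "age": 52
  },
  {
    "city": "Sydney",
    "age": 62
  },
  {
    "city": "Toronto",
    "age": 25
  },
  {
    "city": "Moscow",
    "age": 39
  }
]


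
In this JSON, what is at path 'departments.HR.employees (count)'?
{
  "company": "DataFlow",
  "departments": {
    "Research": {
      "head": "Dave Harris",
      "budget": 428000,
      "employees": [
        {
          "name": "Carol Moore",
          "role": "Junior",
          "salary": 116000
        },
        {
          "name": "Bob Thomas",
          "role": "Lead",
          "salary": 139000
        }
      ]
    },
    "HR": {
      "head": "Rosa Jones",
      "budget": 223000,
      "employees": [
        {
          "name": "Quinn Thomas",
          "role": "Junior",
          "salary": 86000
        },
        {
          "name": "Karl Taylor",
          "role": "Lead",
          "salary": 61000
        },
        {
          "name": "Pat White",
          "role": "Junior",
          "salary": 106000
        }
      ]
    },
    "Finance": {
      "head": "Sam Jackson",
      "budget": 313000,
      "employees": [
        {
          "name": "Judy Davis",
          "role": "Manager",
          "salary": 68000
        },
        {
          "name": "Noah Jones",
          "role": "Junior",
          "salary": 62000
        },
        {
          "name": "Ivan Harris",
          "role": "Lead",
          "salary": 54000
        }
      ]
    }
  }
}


Path: departments.HR.employees (count)

Navigate:
  -> departments
  -> HR
  -> employees (array, length 3)

3


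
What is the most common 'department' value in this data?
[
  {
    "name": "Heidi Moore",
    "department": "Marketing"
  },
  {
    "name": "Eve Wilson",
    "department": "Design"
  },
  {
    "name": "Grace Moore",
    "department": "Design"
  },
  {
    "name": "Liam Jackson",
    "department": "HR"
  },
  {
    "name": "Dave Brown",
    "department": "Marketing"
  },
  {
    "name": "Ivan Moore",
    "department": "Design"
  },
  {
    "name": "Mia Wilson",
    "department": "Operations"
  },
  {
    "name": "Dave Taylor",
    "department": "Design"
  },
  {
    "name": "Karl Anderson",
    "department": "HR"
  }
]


Counting 'department' values across 9 records:

  Design: 4 ####
  Marketing: 2 ##
  HR: 2 ##
  Operations: 1 #

Most common: Design (4 times)

Design (4 times)


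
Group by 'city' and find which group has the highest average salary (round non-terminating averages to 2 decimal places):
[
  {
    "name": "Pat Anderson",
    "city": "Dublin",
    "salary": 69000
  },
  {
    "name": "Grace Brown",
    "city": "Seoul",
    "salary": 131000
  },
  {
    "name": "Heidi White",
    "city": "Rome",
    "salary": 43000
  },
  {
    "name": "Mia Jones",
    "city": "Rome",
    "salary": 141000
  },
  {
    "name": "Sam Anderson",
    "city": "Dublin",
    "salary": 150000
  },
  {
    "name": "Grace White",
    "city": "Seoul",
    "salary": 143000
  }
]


Group by: city

Groups:
  Dublin: 2 people, avg salary = 219000/2 = $109500
  Rome: 2 people, avg salary = 184000/2 = $92000
  Seoul: 2 people, avg salary = 274000/2 = $137000

Highest average salary: Seoul ($137000)

Seoul ($137000)


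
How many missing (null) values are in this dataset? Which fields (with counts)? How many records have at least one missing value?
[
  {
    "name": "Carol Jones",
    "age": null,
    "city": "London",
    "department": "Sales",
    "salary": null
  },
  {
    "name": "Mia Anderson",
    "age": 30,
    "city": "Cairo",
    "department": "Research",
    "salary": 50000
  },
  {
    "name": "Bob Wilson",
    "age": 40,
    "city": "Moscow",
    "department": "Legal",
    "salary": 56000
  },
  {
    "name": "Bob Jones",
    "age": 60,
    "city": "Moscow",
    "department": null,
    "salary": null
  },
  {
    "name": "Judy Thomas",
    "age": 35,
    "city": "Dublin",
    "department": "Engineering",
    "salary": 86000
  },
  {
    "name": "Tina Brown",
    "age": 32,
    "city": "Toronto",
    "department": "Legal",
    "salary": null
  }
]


Checking for missing (null) values in 6 records:

  Carol Jones: age, salary
  Mia Anderson: complete
  Bob Wilson: complete
  Bob Jones: department, salary
  Judy Thomas: complete
  Tina Brown: salary

Per field:
  name: 0 missing
  age: 1 missing
  city: 0 missing
  department: 1 missing
  salary: 3 missing

Total missing values: 5
Records with any missing: 3

5 missing values (age: 1, department: 1, salary: 3); 3 incomplete records


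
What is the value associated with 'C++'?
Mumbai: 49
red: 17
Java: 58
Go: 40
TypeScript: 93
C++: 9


Looking up key 'C++'
Value: 9

9


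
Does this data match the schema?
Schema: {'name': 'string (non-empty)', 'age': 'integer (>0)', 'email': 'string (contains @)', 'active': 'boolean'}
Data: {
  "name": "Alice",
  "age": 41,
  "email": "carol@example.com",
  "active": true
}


Validating each field against schema:
  name: OK (non-empty string)
  age: OK (positive integer)
  email: OK (string with @)
  active: OK (boolean)

Result: VALID

VALID


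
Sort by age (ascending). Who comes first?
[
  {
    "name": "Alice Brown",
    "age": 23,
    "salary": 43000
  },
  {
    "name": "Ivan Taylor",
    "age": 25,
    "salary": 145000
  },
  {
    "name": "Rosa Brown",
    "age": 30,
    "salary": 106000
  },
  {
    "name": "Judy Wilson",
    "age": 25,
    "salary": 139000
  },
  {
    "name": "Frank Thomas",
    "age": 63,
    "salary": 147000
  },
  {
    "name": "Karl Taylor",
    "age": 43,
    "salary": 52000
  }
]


Sort by: age (ascending)

Sorted order:
  1. Alice Brown (age = 23)
  2. Ivan Taylor (age = 25)
  3. Judy Wilson (age = 25)
  4. Rosa Brown (age = 30)
  5. Karl Taylor (age = 43)
  6. Frank Thomas (age = 63)

First: Alice Brown

Alice Brown


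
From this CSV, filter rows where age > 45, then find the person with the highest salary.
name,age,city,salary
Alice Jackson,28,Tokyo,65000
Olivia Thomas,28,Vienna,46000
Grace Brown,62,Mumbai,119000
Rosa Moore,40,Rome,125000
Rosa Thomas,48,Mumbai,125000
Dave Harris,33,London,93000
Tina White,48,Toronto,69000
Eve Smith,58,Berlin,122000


Filter: age > 45
Sort by: salary (descending)

Filtered records (4):
  Rosa Thomas, age 48, salary $125000
  Eve Smith, age 58, salary $122000
  Grace Brown, age 62, salary $119000
  Tina White, age 48, salary $69000

Highest salary: Rosa Thomas ($125000)

Rosa Thomas


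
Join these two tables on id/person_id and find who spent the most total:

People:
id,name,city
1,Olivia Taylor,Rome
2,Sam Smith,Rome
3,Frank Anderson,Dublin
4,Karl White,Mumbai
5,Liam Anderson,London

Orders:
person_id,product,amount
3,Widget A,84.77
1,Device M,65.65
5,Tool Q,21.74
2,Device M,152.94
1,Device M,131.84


Join on: people.id = orders.person_id

Joined rows:
  Frank Anderson (Dublin) bought Widget A for $84.77
  Olivia Taylor (Rome) bought Device M for $65.65
  Liam Anderson (London) bought Tool Q for $21.74
  Sam Smith (Rome) bought Device M for $152.94
  Olivia Taylor (Rome) bought Device M for $131.84

Total per person:
  Olivia Taylor: $197.49
  Sam Smith: $152.94
  Frank Anderson: $84.77
  Liam Anderson: $21.74

Top spender: Olivia Taylor ($197.49)

Olivia Taylor ($197.49)


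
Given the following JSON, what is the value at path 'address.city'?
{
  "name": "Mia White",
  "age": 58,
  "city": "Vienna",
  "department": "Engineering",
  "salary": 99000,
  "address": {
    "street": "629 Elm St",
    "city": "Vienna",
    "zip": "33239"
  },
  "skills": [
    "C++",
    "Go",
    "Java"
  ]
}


Query: address.city
Path: address -> city
Value: Vienna

Vienna


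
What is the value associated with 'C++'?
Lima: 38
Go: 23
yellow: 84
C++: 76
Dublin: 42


Looking up key 'C++'
Value: 76

76


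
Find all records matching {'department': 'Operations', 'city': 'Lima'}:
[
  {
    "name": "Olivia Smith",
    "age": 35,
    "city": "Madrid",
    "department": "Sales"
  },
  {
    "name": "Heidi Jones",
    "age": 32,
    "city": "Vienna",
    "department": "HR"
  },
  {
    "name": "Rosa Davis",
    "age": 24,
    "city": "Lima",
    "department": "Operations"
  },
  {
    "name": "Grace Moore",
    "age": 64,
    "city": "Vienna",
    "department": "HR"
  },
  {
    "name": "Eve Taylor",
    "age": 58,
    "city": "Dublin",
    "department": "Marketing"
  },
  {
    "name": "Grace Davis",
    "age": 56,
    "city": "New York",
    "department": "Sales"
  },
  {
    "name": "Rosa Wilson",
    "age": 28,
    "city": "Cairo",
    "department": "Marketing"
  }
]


Search criteria: {'department': 'Operations', 'city': 'Lima'}

Checking 7 records:
  Olivia Smith: {department: Sales, city: Madrid}
  Heidi Jones: {department: HR, city: Vienna}
  Rosa Davis: {department: Operations, city: Lima} <-- MATCH
  Grace Moore: {department: HR, city: Vienna}
  Eve Taylor: {department: Marketing, city: Dublin}
  Grace Davis: {department: Sales, city: New York}
  Rosa Wilson: {department: Marketing, city: Cairo}

Matches: ["Rosa Davis"]

["Rosa Davis"]
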